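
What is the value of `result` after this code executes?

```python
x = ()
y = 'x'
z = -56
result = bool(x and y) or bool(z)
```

x = (); y = 'x'; z = -56; result = True

True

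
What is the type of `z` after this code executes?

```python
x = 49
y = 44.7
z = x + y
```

int + float = float

float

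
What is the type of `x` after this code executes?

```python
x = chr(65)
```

chr() returns str (single char)

str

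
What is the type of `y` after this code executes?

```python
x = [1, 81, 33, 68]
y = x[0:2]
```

Slicing a list returns a list

list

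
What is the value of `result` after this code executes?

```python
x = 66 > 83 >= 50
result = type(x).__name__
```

x is bool; result = 'bool'

'bool'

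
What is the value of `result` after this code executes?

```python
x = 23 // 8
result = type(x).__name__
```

x is int; result = 'int'

'int'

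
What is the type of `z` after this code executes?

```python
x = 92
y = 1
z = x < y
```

Comparison returns bool

bool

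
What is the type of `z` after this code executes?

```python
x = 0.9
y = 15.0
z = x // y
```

float // float = float

float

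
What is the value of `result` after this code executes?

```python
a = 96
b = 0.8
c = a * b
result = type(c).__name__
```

a is int; b is float; c is float; result = 'float'

'float'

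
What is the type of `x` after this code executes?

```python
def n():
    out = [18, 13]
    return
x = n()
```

Bare return returns None

NoneType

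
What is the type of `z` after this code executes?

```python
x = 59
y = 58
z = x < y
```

Comparison returns bool

bool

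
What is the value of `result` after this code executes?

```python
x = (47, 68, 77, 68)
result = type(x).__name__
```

x is tuple; result = 'tuple'

'tuple'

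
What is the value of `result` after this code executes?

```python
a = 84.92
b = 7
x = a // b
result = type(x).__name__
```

a is float; b is int; x is float; result = 'float'

'float'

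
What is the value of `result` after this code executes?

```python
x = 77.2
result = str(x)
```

x = 77.2; result = '77.2'

'77.2'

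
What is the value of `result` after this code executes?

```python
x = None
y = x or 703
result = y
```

x = None; y = 703; result = 703

703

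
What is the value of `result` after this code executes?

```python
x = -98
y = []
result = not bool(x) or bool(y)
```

x = -98; y = []; result = False

False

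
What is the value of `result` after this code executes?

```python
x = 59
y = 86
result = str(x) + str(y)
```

x = 59; y = 86; result = '5986'

'5986'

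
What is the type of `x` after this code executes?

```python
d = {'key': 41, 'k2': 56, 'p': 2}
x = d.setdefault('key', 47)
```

dict.setdefault() returns the (existing or default) value

int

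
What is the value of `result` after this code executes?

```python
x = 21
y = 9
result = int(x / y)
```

x = 21; y = 9; result = 2

2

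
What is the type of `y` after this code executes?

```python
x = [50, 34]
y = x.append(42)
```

list.append() returns None (mutates in place)

NoneType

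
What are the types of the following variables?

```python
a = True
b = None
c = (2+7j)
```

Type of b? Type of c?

b is assigned None, whose type is NoneType; c is assigned (2+7j), an int plus an imaginary literal (j suffix), which evaluates to complex

NoneType, complex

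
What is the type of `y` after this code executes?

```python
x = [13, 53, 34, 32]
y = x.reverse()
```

list.reverse() returns None

NoneType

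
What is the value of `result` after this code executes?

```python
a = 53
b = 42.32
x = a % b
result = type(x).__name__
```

a is int; b is float; x is float; result = 'float'

'float'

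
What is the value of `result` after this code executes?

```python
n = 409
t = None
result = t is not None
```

n = 409; t = None; result = False

False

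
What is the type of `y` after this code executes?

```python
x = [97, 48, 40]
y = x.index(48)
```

list.index() returns int

int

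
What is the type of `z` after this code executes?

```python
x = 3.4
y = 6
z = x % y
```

float % int = float

float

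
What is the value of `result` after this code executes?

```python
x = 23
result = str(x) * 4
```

x = 23; result = '23232323'

'23232323'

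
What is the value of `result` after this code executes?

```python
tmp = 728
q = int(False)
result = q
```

tmp = 728; q = 0; result = 0

0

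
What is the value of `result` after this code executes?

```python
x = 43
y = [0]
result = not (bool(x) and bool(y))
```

x = 43; y = [0]; result = False

False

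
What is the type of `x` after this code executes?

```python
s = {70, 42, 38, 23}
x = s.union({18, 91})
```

set.union() returns a new set

set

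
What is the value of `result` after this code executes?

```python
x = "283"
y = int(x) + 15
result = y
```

x = '283'; y = 298; result = 298

298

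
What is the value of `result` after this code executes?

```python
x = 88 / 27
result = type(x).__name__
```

x is float; result = 'float'

'float'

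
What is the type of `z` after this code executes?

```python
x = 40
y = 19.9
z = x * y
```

int * float = float

float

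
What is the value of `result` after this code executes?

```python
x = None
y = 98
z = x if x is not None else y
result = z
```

x = None; y = 98; z = 98; result = 98

98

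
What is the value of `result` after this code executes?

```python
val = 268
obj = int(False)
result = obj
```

val = 268; obj = 0; result = 0

0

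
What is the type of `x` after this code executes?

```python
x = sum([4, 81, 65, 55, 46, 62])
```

sum() of ints returns int

int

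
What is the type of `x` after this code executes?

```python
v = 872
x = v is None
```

'is' comparison returns bool

bool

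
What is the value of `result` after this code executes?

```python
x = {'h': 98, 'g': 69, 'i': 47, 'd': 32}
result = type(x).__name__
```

x is dict; result = 'dict'

'dict'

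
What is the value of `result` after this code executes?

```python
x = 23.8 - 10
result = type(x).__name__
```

x is float; result = 'float'

'float'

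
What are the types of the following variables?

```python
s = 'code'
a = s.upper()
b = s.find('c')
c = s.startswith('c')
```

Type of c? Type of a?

startswith() returns bool; upper() returns str

bool, str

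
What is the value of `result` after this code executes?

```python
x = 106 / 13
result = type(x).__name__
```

x is float; result = 'float'

'float'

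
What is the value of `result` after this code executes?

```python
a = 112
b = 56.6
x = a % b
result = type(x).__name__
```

a is int; b is float; x is float; result = 'float'

'float'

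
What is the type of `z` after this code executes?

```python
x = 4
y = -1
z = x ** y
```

int ** negative = float

float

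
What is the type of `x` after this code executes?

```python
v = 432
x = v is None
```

'is' comparison returns bool

bool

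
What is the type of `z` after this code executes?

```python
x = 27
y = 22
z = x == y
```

Equality comparison returns bool

bool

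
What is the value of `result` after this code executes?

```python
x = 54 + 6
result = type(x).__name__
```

x is int; result = 'int'

'int'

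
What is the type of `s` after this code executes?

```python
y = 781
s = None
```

None has type NoneType

NoneType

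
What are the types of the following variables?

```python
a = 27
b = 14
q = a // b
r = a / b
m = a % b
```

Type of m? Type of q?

% of ints returns int; // returns int

int, int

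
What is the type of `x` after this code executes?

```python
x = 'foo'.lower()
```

str.lower() returns str

str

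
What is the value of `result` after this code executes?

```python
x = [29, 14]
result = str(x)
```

x = [29, 14]; result = '[29, 14]'

'[29, 14]'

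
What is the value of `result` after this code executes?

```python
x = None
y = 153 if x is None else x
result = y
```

x = None; y = 153; result = 153

153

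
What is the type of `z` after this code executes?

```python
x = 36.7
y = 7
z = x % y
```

float % int = float

float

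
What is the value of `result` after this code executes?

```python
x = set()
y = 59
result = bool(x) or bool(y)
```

x = set(); y = 59; result = True

True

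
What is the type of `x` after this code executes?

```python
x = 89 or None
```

'or' returns first truthy value

int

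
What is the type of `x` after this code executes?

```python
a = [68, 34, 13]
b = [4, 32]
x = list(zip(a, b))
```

list(zip()) returns a list of tuples

list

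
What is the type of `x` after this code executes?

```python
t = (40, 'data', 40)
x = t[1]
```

Index 1 of tuple is a str literal

str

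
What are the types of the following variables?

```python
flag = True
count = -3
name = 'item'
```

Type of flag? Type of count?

flag is assigned the constant True, which has type bool; count is assigned a bare integer (no decimal point), so it is an int

bool, int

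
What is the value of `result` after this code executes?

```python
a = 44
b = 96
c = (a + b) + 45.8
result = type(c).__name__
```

a is int; b is int; c is float; result = 'float'

'float'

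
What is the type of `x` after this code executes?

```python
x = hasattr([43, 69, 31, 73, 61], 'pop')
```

hasattr() returns bool

bool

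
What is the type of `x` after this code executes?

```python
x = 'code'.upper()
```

str.upper() returns str

str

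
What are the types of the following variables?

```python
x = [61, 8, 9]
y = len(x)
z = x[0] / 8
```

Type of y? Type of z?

len() returns int; int / int = float

int, float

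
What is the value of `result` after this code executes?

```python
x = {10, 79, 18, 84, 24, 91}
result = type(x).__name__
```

x is set; result = 'set'

'set'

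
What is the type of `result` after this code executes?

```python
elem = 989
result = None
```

None has type NoneType

NoneType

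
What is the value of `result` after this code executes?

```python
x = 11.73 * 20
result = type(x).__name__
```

x is float; result = 'float'

'float'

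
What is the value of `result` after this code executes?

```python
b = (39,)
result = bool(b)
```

b = (39,); result = True

True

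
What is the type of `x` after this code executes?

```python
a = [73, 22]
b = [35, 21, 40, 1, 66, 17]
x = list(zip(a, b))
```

list(zip()) returns a list of tuples

list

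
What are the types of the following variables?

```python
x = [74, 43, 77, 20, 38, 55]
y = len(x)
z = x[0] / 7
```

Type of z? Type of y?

int / int = float; len() returns int

float, int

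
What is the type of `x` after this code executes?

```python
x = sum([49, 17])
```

sum() of ints returns int

int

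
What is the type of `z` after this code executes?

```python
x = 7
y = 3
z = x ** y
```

positive int ** positive int = int

int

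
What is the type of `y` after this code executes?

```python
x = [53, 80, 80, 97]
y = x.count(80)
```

list.count() returns int

int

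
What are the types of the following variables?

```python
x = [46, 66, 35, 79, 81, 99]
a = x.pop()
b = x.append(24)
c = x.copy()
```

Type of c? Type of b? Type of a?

copy() returns list; append() returns None; pop() returns element

list, NoneType, int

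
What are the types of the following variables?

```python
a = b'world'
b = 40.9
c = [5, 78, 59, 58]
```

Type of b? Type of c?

b is assigned a number with a decimal point, so it is a float; c is assigned a list literal (square brackets)

float, list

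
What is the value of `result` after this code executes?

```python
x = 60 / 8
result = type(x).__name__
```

x is float; result = 'float'

'float'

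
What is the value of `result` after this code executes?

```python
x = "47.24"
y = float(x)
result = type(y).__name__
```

x is str; y is float; result = 'float'

'float'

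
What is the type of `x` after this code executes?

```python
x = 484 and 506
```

'and' with truthy values returns last operand (int)

int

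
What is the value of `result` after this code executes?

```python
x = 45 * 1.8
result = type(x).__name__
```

x is float; result = 'float'

'float'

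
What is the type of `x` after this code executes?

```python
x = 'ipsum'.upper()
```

str.upper() returns str

str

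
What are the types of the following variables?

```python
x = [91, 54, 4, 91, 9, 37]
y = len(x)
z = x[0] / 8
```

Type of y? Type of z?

len() returns int; int / int = float

int, float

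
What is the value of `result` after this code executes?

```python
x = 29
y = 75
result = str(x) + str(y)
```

x = 29; y = 75; result = '2975'

'2975'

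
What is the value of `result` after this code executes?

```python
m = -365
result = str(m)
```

m = -365; result = '-365'

'-365'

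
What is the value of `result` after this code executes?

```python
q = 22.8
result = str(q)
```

q = 22.8; result = '22.8'

'22.8'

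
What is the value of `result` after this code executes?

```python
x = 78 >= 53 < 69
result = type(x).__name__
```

x is bool; result = 'bool'

'bool'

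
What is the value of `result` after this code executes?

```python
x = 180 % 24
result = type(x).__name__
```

x is int; result = 'int'

'int'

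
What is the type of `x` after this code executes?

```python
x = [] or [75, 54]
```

'or' returns first truthy value (list)

list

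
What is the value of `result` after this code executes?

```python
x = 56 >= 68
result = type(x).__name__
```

x is bool; result = 'bool'

'bool'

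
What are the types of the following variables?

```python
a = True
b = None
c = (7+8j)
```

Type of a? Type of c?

a is assigned the constant True, which has type bool; c is assigned (7+8j), an int plus an imaginary literal (j suffix), which evaluates to complex

bool, complex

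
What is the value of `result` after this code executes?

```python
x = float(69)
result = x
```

x = 69.0; result = 69.0

69.0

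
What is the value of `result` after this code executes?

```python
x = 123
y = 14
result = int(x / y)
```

x = 123; y = 14; result = 8

8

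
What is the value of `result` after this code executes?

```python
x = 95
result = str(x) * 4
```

x = 95; result = '95959595'

'95959595'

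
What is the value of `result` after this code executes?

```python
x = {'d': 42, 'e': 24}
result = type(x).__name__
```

x is dict; result = 'dict'

'dict'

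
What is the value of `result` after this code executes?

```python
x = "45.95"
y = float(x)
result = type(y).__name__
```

x is str; y is float; result = 'float'

'float'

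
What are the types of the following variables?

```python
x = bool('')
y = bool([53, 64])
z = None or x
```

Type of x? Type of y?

bool() returns bool; bool() returns bool

bool, bool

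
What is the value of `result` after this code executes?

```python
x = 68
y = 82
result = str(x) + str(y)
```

x = 68; y = 82; result = '6882'

'6882'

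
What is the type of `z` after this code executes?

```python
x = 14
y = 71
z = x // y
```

int // int = int

int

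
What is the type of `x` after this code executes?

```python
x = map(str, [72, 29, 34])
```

map() returns a map object

map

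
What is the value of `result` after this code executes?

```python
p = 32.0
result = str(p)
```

p = 32.0; result = '32.0'

'32.0'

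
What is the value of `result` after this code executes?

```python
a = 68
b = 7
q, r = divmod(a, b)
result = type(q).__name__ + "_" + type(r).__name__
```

a is int; b is int; q is int; r is int; result = 'int_int'

'int_int'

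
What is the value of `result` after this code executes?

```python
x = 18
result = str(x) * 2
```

x = 18; result = '1818'

'1818'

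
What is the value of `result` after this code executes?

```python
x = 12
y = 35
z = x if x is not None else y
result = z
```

x = 12; y = 35; z = 12; result = 12

12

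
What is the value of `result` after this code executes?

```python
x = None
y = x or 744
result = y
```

x = None; y = 744; result = 744

744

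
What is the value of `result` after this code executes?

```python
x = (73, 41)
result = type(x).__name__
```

x is tuple; result = 'tuple'

'tuple'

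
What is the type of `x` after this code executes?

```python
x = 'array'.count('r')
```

str.count() returns int

int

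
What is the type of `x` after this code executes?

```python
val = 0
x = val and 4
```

'and' returns first falsy value (0 is int)

int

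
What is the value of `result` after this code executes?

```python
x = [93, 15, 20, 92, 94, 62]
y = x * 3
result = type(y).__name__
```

x is list; y is list; result = 'list'

'list'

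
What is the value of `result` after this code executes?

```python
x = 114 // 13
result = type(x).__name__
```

x is int; result = 'int'

'int'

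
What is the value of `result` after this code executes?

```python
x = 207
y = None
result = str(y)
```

x = 207; y = None; result = 'None'

'None'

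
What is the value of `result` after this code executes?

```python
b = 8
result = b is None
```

b = 8; result = False

False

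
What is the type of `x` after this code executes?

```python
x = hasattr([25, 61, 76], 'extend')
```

hasattr() returns bool

bool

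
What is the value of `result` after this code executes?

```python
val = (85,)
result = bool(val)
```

val = (85,); result = True

True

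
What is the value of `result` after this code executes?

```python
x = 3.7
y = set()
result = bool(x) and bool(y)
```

x = 3.7; y = set(); result = False

False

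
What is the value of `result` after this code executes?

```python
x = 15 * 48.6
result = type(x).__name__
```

x is float; result = 'float'

'float'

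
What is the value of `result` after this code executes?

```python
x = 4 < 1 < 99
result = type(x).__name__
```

x is bool; result = 'bool'

'bool'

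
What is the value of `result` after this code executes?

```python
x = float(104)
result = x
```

x = 104.0; result = 104.0

104.0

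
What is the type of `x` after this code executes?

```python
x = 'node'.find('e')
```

str.find() returns int index

int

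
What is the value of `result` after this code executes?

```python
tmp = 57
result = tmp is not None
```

tmp = 57; result = True

True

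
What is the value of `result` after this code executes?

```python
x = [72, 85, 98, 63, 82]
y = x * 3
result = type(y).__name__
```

x is list; y is list; result = 'list'

'list'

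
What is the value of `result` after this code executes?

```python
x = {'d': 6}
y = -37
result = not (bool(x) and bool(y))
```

x = {'d': 6}; y = -37; result = False

False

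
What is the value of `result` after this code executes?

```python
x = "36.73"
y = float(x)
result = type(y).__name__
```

x is str; y is float; result = 'float'

'float'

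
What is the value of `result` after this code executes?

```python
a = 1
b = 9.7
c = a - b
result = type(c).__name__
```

a is int; b is float; c is float; result = 'float'

'float'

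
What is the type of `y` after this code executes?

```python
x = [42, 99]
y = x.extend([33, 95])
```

list.extend() returns None

NoneType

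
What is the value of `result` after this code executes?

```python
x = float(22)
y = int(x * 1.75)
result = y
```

x = 22.0; y = 38; result = 38

38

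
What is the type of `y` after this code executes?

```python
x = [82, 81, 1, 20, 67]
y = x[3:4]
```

Slicing a list returns a list

list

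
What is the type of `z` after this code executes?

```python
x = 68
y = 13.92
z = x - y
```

int - float = float

float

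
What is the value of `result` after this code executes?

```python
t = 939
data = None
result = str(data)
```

t = 939; data = None; result = 'None'

'None'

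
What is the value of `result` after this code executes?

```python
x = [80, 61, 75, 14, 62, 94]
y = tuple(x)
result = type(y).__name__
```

x is list; y is tuple; result = 'tuple'

'tuple'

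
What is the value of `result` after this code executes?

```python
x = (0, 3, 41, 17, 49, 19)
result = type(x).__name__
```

x is tuple; result = 'tuple'

'tuple'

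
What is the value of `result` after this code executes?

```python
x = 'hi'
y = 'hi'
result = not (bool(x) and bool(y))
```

x = 'hi'; y = 'hi'; result = False

False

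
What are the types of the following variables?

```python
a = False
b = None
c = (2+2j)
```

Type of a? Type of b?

a is assigned the constant False, which has type bool; b is assigned None, whose type is NoneType

bool, NoneType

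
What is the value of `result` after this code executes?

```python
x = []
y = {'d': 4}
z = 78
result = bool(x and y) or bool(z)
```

x = []; y = {'d': 4}; z = 78; result = True

True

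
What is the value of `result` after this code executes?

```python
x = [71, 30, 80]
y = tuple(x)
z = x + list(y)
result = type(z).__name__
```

x is list; y is tuple; z is list; result = 'list'

'list'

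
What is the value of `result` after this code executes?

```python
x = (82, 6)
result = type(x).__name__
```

x is tuple; result = 'tuple'

'tuple'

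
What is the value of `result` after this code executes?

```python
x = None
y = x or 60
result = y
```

x = None; y = 60; result = 60

60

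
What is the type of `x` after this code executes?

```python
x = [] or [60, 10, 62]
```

'or' returns first truthy value (list)

list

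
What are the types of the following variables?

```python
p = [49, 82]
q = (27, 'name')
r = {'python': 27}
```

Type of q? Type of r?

q is assigned a tuple (parenthesized, comma-separated values); r is assigned a dict literal ({key: value})

tuple, dict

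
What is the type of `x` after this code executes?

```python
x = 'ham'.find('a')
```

str.find() returns int index

int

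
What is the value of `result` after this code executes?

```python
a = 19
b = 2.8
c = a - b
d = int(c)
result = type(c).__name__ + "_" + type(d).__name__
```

a is int; b is float; c is float; d is int; result = 'float_int'

'float_int'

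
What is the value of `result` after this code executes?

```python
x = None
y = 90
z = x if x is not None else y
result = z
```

x = None; y = 90; z = 90; result = 90

90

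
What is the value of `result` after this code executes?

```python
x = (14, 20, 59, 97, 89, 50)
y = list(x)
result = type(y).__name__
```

x is tuple; y is list; result = 'list'

'list'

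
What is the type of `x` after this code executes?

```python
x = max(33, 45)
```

max() of ints returns int

int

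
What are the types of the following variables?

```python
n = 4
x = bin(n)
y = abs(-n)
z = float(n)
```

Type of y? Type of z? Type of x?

abs() of int returns int; float() returns float; bin() returns str

int, float, str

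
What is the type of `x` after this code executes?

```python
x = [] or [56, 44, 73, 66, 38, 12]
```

'or' returns first truthy value (list)

list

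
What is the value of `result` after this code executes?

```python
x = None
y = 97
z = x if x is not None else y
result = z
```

x = None; y = 97; z = 97; result = 97

97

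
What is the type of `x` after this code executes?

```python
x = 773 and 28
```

'and' with truthy values returns last operand (int)

int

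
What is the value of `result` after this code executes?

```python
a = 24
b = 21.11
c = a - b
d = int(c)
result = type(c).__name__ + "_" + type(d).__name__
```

a is int; b is float; c is float; d is int; result = 'float_int'

'float_int'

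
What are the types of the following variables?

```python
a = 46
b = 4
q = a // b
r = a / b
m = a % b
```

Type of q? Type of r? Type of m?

// returns int; / returns float; % of ints returns int

int, float, int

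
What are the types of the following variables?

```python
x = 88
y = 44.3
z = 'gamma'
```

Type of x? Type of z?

x is assigned a bare integer (no decimal point), so it is an int; z is assigned a quoted string literal, so it is a str

int, str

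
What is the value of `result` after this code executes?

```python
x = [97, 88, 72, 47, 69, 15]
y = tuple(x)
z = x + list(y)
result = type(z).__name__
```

x is list; y is tuple; z is list; result = 'list'

'list'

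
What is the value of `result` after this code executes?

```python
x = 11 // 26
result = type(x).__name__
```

x is int; result = 'int'

'int'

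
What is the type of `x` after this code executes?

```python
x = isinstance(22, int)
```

isinstance() returns bool

bool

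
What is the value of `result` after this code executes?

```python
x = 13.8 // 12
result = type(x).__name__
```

x is float; result = 'float'

'float'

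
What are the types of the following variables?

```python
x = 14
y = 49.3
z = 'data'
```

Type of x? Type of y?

x is assigned a bare integer (no decimal point), so it is an int; y is assigned a number with a decimal point, so it is a float

int, float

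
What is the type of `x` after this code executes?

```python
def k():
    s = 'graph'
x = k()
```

Function without return returns None

NoneType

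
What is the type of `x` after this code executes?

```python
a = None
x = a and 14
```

'and' returns first falsy value (None)

NoneType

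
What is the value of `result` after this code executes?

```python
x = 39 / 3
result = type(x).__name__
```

x is float; result = 'float'

'float'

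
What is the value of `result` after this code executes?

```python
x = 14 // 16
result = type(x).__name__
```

x is int; result = 'int'

'int'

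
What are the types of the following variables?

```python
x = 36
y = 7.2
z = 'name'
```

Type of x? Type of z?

x is assigned a bare integer (no decimal point), so it is an int; z is assigned a quoted string literal, so it is a str

int, str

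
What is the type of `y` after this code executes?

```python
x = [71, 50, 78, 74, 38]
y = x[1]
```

Indexing list[int] returns int

int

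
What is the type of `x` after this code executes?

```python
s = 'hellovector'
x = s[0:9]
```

Slicing a str returns str

str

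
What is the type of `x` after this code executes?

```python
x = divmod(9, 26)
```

divmod() returns tuple of (quotient, remainder)

tuple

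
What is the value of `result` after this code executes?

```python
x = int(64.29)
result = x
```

x = 64; result = 64

64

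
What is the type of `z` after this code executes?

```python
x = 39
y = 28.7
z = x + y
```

int + float = float

float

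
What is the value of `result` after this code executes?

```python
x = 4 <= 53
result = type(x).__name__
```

x is bool; result = 'bool'

'bool'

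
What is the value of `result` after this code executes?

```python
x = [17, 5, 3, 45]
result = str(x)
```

x = [17, 5, 3, 45]; result = '[17, 5, 3, 45]'

'[17, 5, 3, 45]'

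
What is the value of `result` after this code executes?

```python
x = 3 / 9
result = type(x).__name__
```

x is float; result = 'float'

'float'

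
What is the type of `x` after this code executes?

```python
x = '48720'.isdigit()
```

str.isdigit() returns bool

bool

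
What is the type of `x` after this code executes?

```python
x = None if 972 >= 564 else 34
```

972 >= 564 is True, so the if branch is taken

NoneType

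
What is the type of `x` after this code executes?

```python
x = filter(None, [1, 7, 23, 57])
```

filter() returns a filter object

filter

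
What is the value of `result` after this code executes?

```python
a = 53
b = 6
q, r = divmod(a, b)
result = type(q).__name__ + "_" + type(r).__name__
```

a is int; b is int; q is int; r is int; result = 'int_int'

'int_int'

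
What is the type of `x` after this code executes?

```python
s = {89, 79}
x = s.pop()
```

Popping from set[int] returns int

int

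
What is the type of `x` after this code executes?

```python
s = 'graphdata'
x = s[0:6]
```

Slicing a str returns str

str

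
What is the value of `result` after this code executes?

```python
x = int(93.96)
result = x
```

x = 93; result = 93

93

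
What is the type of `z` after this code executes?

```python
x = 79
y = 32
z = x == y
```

Equality comparison returns bool

bool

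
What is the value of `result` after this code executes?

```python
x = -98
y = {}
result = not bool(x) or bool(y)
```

x = -98; y = {}; result = False

False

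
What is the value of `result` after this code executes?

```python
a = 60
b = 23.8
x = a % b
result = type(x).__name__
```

a is int; b is float; x is float; result = 'float'

'float'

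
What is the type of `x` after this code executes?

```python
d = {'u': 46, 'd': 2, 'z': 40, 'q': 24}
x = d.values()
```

.values() returns dict_values view

dict_values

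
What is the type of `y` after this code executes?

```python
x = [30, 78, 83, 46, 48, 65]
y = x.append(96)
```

list.append() returns None (mutates in place)

NoneType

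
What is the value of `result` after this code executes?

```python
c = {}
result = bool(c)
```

c = {}; result = False

False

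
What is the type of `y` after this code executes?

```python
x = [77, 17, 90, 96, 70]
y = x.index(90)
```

list.index() returns int

int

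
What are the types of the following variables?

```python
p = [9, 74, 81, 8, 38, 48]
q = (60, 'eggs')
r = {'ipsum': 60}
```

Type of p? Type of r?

p is assigned a list literal (square brackets); r is assigned a dict literal ({key: value})

list, dict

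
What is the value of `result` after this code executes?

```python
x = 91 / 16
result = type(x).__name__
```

x is float; result = 'float'

'float'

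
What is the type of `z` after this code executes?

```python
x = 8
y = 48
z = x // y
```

int // int = int

int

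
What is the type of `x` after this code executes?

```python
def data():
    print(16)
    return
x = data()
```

Bare return returns None

NoneType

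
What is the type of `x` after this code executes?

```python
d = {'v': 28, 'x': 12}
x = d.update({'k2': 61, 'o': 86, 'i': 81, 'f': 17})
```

dict.update() returns None

NoneType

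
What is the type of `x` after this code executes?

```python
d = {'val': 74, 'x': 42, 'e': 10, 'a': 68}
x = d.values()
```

.values() returns dict_values view

dict_values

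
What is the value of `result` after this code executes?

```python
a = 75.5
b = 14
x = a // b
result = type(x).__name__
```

a is float; b is int; x is float; result = 'float'

'float'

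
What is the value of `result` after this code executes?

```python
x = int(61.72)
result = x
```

x = 61; result = 61

61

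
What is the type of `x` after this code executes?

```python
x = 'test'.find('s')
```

str.find() returns int index

int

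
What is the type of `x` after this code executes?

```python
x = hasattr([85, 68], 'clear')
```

hasattr() returns bool

bool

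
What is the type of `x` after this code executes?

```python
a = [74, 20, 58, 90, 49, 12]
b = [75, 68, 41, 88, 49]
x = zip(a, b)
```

zip() returns a zip object

zip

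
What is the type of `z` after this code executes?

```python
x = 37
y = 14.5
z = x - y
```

int - float = float

float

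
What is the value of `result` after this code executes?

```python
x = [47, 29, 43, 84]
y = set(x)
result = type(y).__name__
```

x is list; y is set; result = 'set'

'set'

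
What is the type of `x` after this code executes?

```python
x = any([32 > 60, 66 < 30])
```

any() returns bool

bool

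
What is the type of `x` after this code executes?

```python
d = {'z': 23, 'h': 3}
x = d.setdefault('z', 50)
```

dict.setdefault() returns the (existing or default) value

int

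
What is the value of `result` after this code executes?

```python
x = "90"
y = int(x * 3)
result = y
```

x = '90'; y = 909090; result = 909090

909090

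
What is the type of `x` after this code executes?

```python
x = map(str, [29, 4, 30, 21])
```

map() returns a map object

map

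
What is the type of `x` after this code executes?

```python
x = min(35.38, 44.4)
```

min() of floats returns float

float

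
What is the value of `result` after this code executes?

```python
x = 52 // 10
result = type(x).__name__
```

x is int; result = 'int'

'int'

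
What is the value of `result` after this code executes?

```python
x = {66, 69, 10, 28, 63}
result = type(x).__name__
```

x is set; result = 'set'

'set'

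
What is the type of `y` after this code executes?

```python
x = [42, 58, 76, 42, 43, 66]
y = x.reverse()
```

list.reverse() returns None

NoneType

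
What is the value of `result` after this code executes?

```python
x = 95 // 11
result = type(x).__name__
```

x is int; result = 'int'

'int'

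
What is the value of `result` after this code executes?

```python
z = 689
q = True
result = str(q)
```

z = 689; q = True; result = 'True'

'True'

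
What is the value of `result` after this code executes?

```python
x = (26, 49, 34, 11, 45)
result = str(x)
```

x = (26, 49, 34, 11, 45); result = '(26, 49, 34, 11, 45)'

'(26, 49, 34, 11, 45)'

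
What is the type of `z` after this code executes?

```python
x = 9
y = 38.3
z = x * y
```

int * float = float

float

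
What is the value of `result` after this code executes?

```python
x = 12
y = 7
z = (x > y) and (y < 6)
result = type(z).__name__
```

x is int; y is int; z is bool; result = 'bool'

'bool'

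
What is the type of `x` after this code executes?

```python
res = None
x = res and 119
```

'and' returns first falsy value (None)

NoneType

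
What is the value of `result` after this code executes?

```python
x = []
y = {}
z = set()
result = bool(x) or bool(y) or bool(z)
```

x = []; y = {}; z = set(); result = False

False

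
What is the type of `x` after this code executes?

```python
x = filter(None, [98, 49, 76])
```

filter() returns a filter object

filter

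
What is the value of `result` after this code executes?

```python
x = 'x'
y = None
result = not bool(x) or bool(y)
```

x = 'x'; y = None; result = False

False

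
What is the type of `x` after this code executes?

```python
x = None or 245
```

'or' with None returns the other truthy value

int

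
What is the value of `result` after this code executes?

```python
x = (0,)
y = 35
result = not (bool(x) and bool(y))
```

x = (0,); y = 35; result = False

False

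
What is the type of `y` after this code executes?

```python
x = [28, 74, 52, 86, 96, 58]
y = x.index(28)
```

list.index() returns int

int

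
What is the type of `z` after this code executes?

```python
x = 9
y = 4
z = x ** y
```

positive int ** positive int = int

int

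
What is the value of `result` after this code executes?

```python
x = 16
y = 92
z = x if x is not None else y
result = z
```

x = 16; y = 92; z = 16; result = 16

16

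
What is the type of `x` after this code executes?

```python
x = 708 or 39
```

'or' returns first truthy value (int)

int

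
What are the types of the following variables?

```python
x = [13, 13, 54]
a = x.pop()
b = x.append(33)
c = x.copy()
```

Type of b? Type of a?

append() returns None; pop() returns element

NoneType, int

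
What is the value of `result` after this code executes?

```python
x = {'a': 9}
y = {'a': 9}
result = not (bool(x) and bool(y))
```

x = {'a': 9}; y = {'a': 9}; result = False

False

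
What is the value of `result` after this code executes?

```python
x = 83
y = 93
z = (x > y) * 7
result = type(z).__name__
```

x is int; y is int; z is int; result = 'int'

'int'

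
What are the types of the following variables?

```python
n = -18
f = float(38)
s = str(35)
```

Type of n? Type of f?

n is assigned a bare integer (no decimal point), so it is an int; f is assigned the result of calling float(), which returns a float

int, float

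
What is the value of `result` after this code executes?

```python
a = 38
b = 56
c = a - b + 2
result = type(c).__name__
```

a is int; b is int; c is int; result = 'int'

'int'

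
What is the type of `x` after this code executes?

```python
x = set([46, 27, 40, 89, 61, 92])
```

set() constructor returns set

set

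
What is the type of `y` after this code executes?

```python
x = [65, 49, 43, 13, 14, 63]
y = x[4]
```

Indexing list[int] returns int

int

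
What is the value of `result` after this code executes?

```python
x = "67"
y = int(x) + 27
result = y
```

x = '67'; y = 94; result = 94

94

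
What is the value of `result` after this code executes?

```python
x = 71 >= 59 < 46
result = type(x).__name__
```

x is bool; result = 'bool'

'bool'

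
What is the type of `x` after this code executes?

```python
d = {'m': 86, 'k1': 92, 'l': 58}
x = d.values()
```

.values() returns dict_values view

dict_values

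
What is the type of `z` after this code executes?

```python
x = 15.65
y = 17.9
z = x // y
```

float // float = float

float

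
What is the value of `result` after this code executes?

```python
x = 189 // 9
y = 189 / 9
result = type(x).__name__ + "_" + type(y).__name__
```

x is int; y is float; result = 'int_float'

'int_float'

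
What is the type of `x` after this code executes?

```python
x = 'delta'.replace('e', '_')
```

str.replace() returns str

str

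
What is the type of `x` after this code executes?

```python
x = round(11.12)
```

round() with no decimal places returns int

int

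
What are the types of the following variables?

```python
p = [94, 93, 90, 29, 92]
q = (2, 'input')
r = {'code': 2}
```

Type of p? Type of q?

p is assigned a list literal (square brackets); q is assigned a tuple (parenthesized, comma-separated values)

list, tuple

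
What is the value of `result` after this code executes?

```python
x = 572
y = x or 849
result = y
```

x = 572; y = 572; result = 572

572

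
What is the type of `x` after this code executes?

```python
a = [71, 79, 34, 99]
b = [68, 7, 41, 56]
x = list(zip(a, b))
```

list(zip()) returns a list of tuples

list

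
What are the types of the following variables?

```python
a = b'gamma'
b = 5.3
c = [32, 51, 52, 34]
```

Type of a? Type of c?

a is assigned a bytes literal (b'...' prefix); c is assigned a list literal (square brackets)

bytes, list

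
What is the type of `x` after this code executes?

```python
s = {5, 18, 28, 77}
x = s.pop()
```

Popping from set[int] returns int

int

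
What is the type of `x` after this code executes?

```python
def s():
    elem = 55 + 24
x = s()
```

Function without return returns None

NoneType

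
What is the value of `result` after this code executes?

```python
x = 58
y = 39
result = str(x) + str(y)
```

x = 58; y = 39; result = '5839'

'5839'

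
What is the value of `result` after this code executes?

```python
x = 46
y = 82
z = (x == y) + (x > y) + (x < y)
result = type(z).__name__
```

x is int; y is int; z is int; result = 'int'

'int'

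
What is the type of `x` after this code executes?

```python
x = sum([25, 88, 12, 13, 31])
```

sum() of ints returns int

int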